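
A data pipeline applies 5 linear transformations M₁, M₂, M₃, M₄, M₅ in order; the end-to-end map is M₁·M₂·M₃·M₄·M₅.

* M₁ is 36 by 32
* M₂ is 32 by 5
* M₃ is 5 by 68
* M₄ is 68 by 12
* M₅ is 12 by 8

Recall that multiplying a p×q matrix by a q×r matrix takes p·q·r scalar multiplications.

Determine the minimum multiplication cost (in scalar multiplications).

11760

Adjacent pairs: M₁M₂ = 36·32·5 = 5760; M₂M₃ = 32·5·68 = 10880; M₃M₄ = 5·68·12 = 4080; M₄M₅ = 68·12·8 = 6528.
Length 3: M₁..M₃: k=1: 0+10880+36·32·68=89216; k=2: 5760+0+36·5·68=18000 → min 18000 | M₂..M₄: k=2: 0+4080+32·5·12=6000; k=3: 10880+0+32·68·12=36992 → min 6000 | M₃..M₅: k=3: 0+6528+5·68·8=9248; k=4: 4080+0+5·12·8=4560 → min 4560.
Length 4: M₁..M₄: k=1: 0+6000+36·32·12=19824; k=2: 5760+4080+36·5·12=12000; k=3: 18000+0+36·68·12=47376 → min 12000 | M₂..M₅: k=2: 0+4560+32·5·8=5840; k=3: 10880+6528+32·68·8=34816; k=4: 6000+0+32·12·8=9072 → min 5840.
Length 5: M₁..M₅: k=1: 0+5840+36·32·8=15056; k=2: 5760+4560+36·5·8=11760; k=3: 18000+6528+36·68·8=44112; k=4: 12000+0+36·12·8=15456 → min 11760.
Optimal order: ((M₁·M₂)·((M₃·M₄)·M₅)) with cost 11760.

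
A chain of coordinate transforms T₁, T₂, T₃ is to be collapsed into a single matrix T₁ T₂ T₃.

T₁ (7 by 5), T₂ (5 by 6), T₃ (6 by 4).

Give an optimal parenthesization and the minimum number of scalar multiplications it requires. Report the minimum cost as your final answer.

(T₁ (T₂ T₃)): cost 260.
((T₁ T₂) T₃): cost 378.
Optimal: (T₁ (T₂ T₃)) with cost 260.

260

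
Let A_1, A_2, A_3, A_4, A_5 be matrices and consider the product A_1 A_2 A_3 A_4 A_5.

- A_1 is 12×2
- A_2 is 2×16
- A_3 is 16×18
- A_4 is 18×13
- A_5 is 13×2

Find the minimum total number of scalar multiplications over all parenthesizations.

1144

Adjacent pairs: A_1A_2 = 12·2·16 = 384; A_2A_3 = 2·16·18 = 576; A_3A_4 = 16·18·13 = 3744; A_4A_5 = 18·13·2 = 468.
Length 3: A_1..A_3: k=1: 0+576+12·2·18=1008; k=2: 384+0+12·16·18=3840 → min 1008 | A_2..A_4: k=2: 0+3744+2·16·13=4160; k=3: 576+0+2·18·13=1044 → min 1044 | A_3..A_5: k=3: 0+468+16·18·2=1044; k=4: 3744+0+16·13·2=4160 → min 1044.
Length 4: A_1..A_4: k=1: 0+1044+12·2·13=1356; k=2: 384+3744+12·16·13=6624; k=3: 1008+0+12·18·13=3816 → min 1356 | A_2..A_5: k=2: 0+1044+2·16·2=1108; k=3: 576+468+2·18·2=1116; k=4: 1044+0+2·13·2=1096 → min 1096.
Length 5: A_1..A_5: k=1: 0+1096+12·2·2=1144; k=2: 384+1044+12·16·2=1812; k=3: 1008+468+12·18·2=1908; k=4: 1356+0+12·13·2=1668 → min 1144.
Optimal order: (A_1 (((A_2 A_3) A_4) A_5)) with cost 1144.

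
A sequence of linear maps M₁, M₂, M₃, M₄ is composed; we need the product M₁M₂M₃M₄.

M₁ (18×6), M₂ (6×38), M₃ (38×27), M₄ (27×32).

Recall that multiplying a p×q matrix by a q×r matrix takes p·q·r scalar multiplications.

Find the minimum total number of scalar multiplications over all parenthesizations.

14796

Adjacent pairs: M₁M₂ = 18·6·38 = 4104; M₂M₃ = 6·38·27 = 6156; M₃M₄ = 38·27·32 = 32832.
Length 3: M₁..M₃: k=1: 0+6156+18·6·27=9072; k=2: 4104+0+18·38·27=22572 → min 9072 | M₂..M₄: k=2: 0+32832+6·38·32=40128; k=3: 6156+0+6·27·32=11340 → min 11340.
Length 4: M₁..M₄: k=1: 0+11340+18·6·32=14796; k=2: 4104+32832+18·38·32=58824; k=3: 9072+0+18·27·32=24624 → min 14796.
Optimal order: (M₁((M₂M₃)M₄)) with cost 14796.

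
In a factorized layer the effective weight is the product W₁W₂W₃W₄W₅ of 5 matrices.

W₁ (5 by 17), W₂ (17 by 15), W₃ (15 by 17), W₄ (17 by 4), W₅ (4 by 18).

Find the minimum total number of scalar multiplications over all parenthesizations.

2740

Adjacent pairs: W₁W₂ = 5·17·15 = 1275; W₂W₃ = 17·15·17 = 4335; W₃W₄ = 15·17·4 = 1020; W₄W₅ = 17·4·18 = 1224.
Length 3: W₁..W₃: k=1: 0+4335+5·17·17=5780; k=2: 1275+0+5·15·17=2550 → min 2550 | W₂..W₄: k=2: 0+1020+17·15·4=2040; k=3: 4335+0+17·17·4=5491 → min 2040 | W₃..W₅: k=3: 0+1224+15·17·18=5814; k=4: 1020+0+15·4·18=2100 → min 2100.
Length 4: W₁..W₄: k=1: 0+2040+5·17·4=2380; k=2: 1275+1020+5·15·4=2595; k=3: 2550+0+5·17·4=2890 → min 2380 | W₂..W₅: k=2: 0+2100+17·15·18=6690; k=3: 4335+1224+17·17·18=10761; k=4: 2040+0+17·4·18=3264 → min 3264.
Length 5: W₁..W₅: k=1: 0+3264+5·17·18=4794; k=2: 1275+2100+5·15·18=4725; k=3: 2550+1224+5·17·18=5304; k=4: 2380+0+5·4·18=2740 → min 2740.
Optimal order: ((W₁(W₂(W₃W₄)))W₅) with cost 2740.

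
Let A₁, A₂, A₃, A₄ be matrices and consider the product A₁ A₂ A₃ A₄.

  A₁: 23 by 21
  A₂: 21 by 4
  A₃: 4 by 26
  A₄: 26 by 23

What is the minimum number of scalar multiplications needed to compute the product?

Adjacent pairs: A₁A₂ = 23·21·4 = 1932; A₂A₃ = 21·4·26 = 2184; A₃A₄ = 4·26·23 = 2392.
Length 3: A₁..A₃: k=1: 0+2184+23·21·26=14742; k=2: 1932+0+23·4·26=4324 → min 4324 | A₂..A₄: k=2: 0+2392+21·4·23=4324; k=3: 2184+0+21·26·23=14742 → min 4324.
Length 4: A₁..A₄: k=1: 0+4324+23·21·23=15433; k=2: 1932+2392+23·4·23=6440; k=3: 4324+0+23·26·23=18078 → min 6440.
Optimal order: ((A₁ A₂) (A₃ A₄)) with cost 6440.

6440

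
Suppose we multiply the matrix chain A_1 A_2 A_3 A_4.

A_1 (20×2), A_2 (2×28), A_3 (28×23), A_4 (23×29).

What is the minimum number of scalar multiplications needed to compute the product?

3782

Adjacent pairs: A_1A_2 = 20·2·28 = 1120; A_2A_3 = 2·28·23 = 1288; A_3A_4 = 28·23·29 = 18676.
Length 3: A_1..A_3: k=1: 0+1288+20·2·23=2208; k=2: 1120+0+20·28·23=14000 → min 2208 | A_2..A_4: k=2: 0+18676+2·28·29=20300; k=3: 1288+0+2·23·29=2622 → min 2622.
Length 4: A_1..A_4: k=1: 0+2622+20·2·29=3782; k=2: 1120+18676+20·28·29=36036; k=3: 2208+0+20·23·29=15548 → min 3782.
Optimal order: (A_1 ((A_2 A_3) A_4)) with cost 3782.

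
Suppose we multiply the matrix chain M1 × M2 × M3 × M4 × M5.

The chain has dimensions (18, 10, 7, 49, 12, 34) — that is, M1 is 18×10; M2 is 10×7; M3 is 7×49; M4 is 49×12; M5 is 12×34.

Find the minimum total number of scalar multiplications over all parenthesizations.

12516

Adjacent pairs: M1M2 = 18·10·7 = 1260; M2M3 = 10·7·49 = 3430; M3M4 = 7·49·12 = 4116; M4M5 = 49·12·34 = 19992.
Length 3: M1..M3: k=1: 0+3430+18·10·49=12250; k=2: 1260+0+18·7·49=7434 → min 7434 | M2..M4: k=2: 0+4116+10·7·12=4956; k=3: 3430+0+10·49·12=9310 → min 4956 | M3..M5: k=3: 0+19992+7·49·34=31654; k=4: 4116+0+7·12·34=6972 → min 6972.
Length 4: M1..M4: k=1: 0+4956+18·10·12=7116; k=2: 1260+4116+18·7·12=6888; k=3: 7434+0+18·49·12=18018 → min 6888 | M2..M5: k=2: 0+6972+10·7·34=9352; k=3: 3430+19992+10·49·34=40082; k=4: 4956+0+10·12·34=9036 → min 9036.
Length 5: M1..M5: k=1: 0+9036+18·10·34=15156; k=2: 1260+6972+18·7·34=12516; k=3: 7434+19992+18·49·34=57414; k=4: 6888+0+18·12·34=14232 → min 12516.
Optimal order: ((M1 × M2) × ((M3 × M4) × M5)) with cost 12516.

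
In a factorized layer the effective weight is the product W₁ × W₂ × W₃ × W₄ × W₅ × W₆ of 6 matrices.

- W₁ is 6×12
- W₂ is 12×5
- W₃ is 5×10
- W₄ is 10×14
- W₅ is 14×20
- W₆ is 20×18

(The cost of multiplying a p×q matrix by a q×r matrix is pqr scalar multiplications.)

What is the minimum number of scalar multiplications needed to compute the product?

Adjacent pairs: W₁W₂ = 6·12·5 = 360; W₂W₃ = 12·5·10 = 600; W₃W₄ = 5·10·14 = 700; W₄W₅ = 10·14·20 = 2800; W₅W₆ = 14·20·18 = 5040.
Length 3: W₁..W₃: k=1: 0+600+6·12·10=1320; k=2: 360+0+6·5·10=660 → min 660 | W₂..W₄: k=2: 0+700+12·5·14=1540; k=3: 600+0+12·10·14=2280 → min 1540 | W₃..W₅: k=3: 0+2800+5·10·20=3800; k=4: 700+0+5·14·20=2100 → min 2100 | W₄..W₆: k=4: 0+5040+10·14·18=7560; k=5: 2800+0+10·20·18=6400 → min 6400.
Length 4: W₁..W₄: k=1: 0+1540+6·12·14=2548; k=2: 360+700+6·5·14=1480; k=3: 660+0+6·10·14=1500 → min 1480 | W₂..W₅: k=2: 0+2100+12·5·20=3300; k=3: 600+2800+12·10·20=5800; k=4: 1540+0+12·14·20=4900 → min 3300 | W₃..W₆: k=3: 0+6400+5·10·18=7300; k=4: 700+5040+5·14·18=7000; k=5: 2100+0+5·20·18=3900 → min 3900.
Length 5: W₁..W₅: k=1: 0+3300+6·12·20=4740; k=2: 360+2100+6·5·20=3060; k=3: 660+2800+6·10·20=4660; k=4: 1480+0+6·14·20=3160 → min 3060 | W₂..W₆: k=2: 0+3900+12·5·18=4980; k=3: 600+6400+12·10·18=9160; k=4: 1540+5040+12·14·18=9604; k=5: 3300+0+12·20·18=7620 → min 4980.
Length 6: W₁..W₆: k=1: 0+4980+6·12·18=6276; k=2: 360+3900+6·5·18=4800; k=3: 660+6400+6·10·18=8140; k=4: 1480+5040+6·14·18=8032; k=5: 3060+0+6·20·18=5220 → min 4800.
Optimal order: ((W₁ × W₂) × (((W₃ × W₄) × W₅) × W₆)) with cost 4800.

4800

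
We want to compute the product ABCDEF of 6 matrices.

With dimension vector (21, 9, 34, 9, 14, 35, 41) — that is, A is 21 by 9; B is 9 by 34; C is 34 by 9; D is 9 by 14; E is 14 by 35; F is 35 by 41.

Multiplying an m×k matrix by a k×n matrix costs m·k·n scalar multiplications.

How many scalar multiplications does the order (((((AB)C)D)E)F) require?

55923

(AB): 21×9 by 9×34 → 21×34, cost 21·9·34 = 6426
((AB)C): 21×34 by 34×9 → 21×9, cost 21·34·9 = 6426; cumulative 12852
(((AB)C)D): 21×9 by 9×14 → 21×14, cost 21·9·14 = 2646; cumulative 15498
((((AB)C)D)E): 21×14 by 14×35 → 21×35, cost 21·14·35 = 10290; cumulative 25788
(((((AB)C)D)E)F): 21×35 by 35×41 → 21×41, cost 21·35·41 = 30135; cumulative 55923
Total: 55923 scalar multiplications.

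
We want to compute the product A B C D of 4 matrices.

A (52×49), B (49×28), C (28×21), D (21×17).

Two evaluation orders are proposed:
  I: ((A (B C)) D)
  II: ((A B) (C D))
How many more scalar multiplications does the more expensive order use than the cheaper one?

5208

Order I = ((A (B C)) D): (B C): 49×28 by 28×21 → 49×21, cost 49·28·21 = 28812; (A (B C)): 52×49 by 49×21 → 52×21, cost 52·49·21 = 53508; cumulative 82320; ((A (B C)) D): 52×21 by 21×17 → 52×17, cost 52·21·17 = 18564; cumulative 100884. Total 100884.
Order II = ((A B) (C D)): (A B): 52×49 by 49×28 → 52×28, cost 52·49·28 = 71344; (C D): 28×21 by 21×17 → 28×17, cost 28·21·17 = 9996; ((A B) (C D)): 52×28 by 28×17 → 52×17, cost 52·28·17 = 24752; cumulative 106092. Total 106092.
Difference: |100884 − 106092| = 5208.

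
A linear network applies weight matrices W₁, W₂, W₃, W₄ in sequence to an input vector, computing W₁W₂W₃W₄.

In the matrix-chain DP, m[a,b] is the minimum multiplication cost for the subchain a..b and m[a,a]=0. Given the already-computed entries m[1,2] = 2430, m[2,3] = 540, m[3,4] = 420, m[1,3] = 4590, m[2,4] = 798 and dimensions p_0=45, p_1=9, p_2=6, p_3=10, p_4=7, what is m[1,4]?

m[1,4] = min over k∈[1,3] of m[1,k]+m[k+1,4]+p_{0}·p_k·p_{4}.
k=1: 0 + 798 + 45·9·7 = 3633; k=2: 2430 + 420 + 45·6·7 = 4740; k=3: 4590 + 0 + 45·10·7 = 7740.
Minimum: 3633 at k=1.

3633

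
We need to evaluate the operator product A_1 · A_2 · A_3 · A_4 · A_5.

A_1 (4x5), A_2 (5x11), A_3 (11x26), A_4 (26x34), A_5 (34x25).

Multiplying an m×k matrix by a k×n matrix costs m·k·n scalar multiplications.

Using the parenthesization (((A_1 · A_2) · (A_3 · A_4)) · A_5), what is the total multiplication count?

14840

(A_1 · A_2): 4×5 by 5×11 → 4×11, cost 4·5·11 = 220
(A_3 · A_4): 11×26 by 26×34 → 11×34, cost 11·26·34 = 9724
((A_1 · A_2) · (A_3 · A_4)): 4×11 by 11×34 → 4×34, cost 4·11·34 = 1496; cumulative 11440
(((A_1 · A_2) · (A_3 · A_4)) · A_5): 4×34 by 34×25 → 4×25, cost 4·34·25 = 3400; cumulative 14840
Total: 14840 scalar multiplications.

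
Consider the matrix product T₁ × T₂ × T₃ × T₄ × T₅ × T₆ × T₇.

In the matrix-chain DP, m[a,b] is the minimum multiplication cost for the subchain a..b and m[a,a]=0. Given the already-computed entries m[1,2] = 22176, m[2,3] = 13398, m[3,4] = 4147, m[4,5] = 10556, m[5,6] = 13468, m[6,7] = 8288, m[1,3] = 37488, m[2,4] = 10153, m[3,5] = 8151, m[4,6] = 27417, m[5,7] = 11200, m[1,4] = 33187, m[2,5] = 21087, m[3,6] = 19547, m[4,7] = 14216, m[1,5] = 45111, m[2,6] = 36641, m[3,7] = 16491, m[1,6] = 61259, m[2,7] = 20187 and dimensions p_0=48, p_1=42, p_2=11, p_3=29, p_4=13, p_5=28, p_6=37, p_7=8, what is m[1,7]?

m[1,7] = min over k∈[1,6] of m[1,k]+m[k+1,7]+p_{0}·p_k·p_{7}.
k=1: 0 + 20187 + 48·42·8 = 36315; k=2: 22176 + 16491 + 48·11·8 = 42891; k=3: 37488 + 14216 + 48·29·8 = 62840; k=4: 33187 + 11200 + 48·13·8 = 49379; k=5: 45111 + 8288 + 48·28·8 = 64151; k=6: 61259 + 0 + 48·37·8 = 75467.
Minimum: 36315 at k=1.

36315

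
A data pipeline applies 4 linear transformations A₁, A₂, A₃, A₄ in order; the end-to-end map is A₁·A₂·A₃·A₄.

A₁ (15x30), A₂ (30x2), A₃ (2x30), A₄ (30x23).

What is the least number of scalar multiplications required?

Adjacent pairs: A₁A₂ = 15·30·2 = 900; A₂A₃ = 30·2·30 = 1800; A₃A₄ = 2·30·23 = 1380.
Length 3: A₁..A₃: k=1: 0+1800+15·30·30=15300; k=2: 900+0+15·2·30=1800 → min 1800 | A₂..A₄: k=2: 0+1380+30·2·23=2760; k=3: 1800+0+30·30·23=22500 → min 2760.
Length 4: A₁..A₄: k=1: 0+2760+15·30·23=13110; k=2: 900+1380+15·2·23=2970; k=3: 1800+0+15·30·23=12150 → min 2970.
Optimal order: ((A₁·A₂)·(A₃·A₄)) with cost 2970.

2970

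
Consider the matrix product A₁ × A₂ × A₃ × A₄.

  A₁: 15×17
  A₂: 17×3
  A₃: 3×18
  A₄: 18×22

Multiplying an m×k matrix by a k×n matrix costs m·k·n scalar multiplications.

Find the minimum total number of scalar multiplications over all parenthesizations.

Adjacent pairs: A₁A₂ = 15·17·3 = 765; A₂A₃ = 17·3·18 = 918; A₃A₄ = 3·18·22 = 1188.
Length 3: A₁..A₃: k=1: 0+918+15·17·18=5508; k=2: 765+0+15·3·18=1575 → min 1575 | A₂..A₄: k=2: 0+1188+17·3·22=2310; k=3: 918+0+17·18·22=7650 → min 2310.
Length 4: A₁..A₄: k=1: 0+2310+15·17·22=7920; k=2: 765+1188+15·3·22=2943; k=3: 1575+0+15·18·22=7515 → min 2943.
Optimal order: ((A₁ × A₂) × (A₃ × A₄)) with cost 2943.

2943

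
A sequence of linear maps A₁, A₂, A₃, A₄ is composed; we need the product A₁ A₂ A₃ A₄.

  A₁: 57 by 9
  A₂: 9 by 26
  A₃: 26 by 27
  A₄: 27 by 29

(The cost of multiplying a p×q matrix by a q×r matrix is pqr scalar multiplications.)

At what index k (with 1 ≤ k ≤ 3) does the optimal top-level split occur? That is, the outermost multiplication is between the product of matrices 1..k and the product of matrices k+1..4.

1

Adjacent pairs: A₁A₂ = 57·9·26 = 13338; A₂A₃ = 9·26·27 = 6318; A₃A₄ = 26·27·29 = 20358.
Length 3: A₁..A₃: k=1: 0+6318+57·9·27=20169; k=2: 13338+0+57·26·27=53352 → min 20169 | A₂..A₄: k=2: 0+20358+9·26·29=27144; k=3: 6318+0+9·27·29=13365 → min 13365.
Top-level splits: k=1: (A₁..A₁)·(A₂..A₄) → 0+13365+57·9·29 = 28242; k=2: (A₁..A₂)·(A₃..A₄) → 13338+20358+57·26·29 = 76674; k=3: (A₁..A₃)·(A₄..A₄) → 20169+0+57·27·29 = 64800.
Best split is after A₁, i.e. k = 1.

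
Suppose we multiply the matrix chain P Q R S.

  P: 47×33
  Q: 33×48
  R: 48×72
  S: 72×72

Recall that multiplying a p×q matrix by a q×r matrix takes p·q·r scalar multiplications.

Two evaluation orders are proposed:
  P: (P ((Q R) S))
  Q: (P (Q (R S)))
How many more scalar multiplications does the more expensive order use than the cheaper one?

77760

Order P = (P ((Q R) S)): (Q R): 33×48 by 48×72 → 33×72, cost 33·48·72 = 114048; ((Q R) S): 33×72 by 72×72 → 33×72, cost 33·72·72 = 171072; cumulative 285120; (P ((Q R) S)): 47×33 by 33×72 → 47×72, cost 47·33·72 = 111672; cumulative 396792. Total 396792.
Order Q = (P (Q (R S))): (R S): 48×72 by 72×72 → 48×72, cost 48·72·72 = 248832; (Q (R S)): 33×48 by 48×72 → 33×72, cost 33·48·72 = 114048; cumulative 362880; (P (Q (R S))): 47×33 by 33×72 → 47×72, cost 47·33·72 = 111672; cumulative 474552. Total 474552.
Difference: |396792 − 474552| = 77760.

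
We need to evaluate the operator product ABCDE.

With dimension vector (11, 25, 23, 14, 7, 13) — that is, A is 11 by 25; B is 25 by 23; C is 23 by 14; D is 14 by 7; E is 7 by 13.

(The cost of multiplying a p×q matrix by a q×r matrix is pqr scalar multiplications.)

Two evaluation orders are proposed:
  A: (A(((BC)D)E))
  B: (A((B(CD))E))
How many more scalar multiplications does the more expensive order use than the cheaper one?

Order A = (A(((BC)D)E)): (BC): 25×23 by 23×14 → 25×14, cost 25·23·14 = 8050; ((BC)D): 25×14 by 14×7 → 25×7, cost 25·14·7 = 2450; cumulative 10500; (((BC)D)E): 25×7 by 7×13 → 25×13, cost 25·7·13 = 2275; cumulative 12775; (A(((BC)D)E)): 11×25 by 25×13 → 11×13, cost 11·25·13 = 3575; cumulative 16350. Total 16350.
Order B = (A((B(CD))E)): (CD): 23×14 by 14×7 → 23×7, cost 23·14·7 = 2254; (B(CD)): 25×23 by 23×7 → 25×7, cost 25·23·7 = 4025; cumulative 6279; ((B(CD))E): 25×7 by 7×13 → 25×13, cost 25·7·13 = 2275; cumulative 8554; (A((B(CD))E)): 11×25 by 25×13 → 11×13, cost 11·25·13 = 3575; cumulative 12129. Total 12129.
Difference: |16350 − 12129| = 4221.

4221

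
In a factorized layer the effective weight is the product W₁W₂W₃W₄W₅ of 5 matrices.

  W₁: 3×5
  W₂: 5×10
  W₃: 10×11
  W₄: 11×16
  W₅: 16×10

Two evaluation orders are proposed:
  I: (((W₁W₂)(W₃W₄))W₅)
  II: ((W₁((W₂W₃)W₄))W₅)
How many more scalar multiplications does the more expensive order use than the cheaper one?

720

Order I = (((W₁W₂)(W₃W₄))W₅): (W₁W₂): 3×5 by 5×10 → 3×10, cost 3·5·10 = 150; (W₃W₄): 10×11 by 11×16 → 10×16, cost 10·11·16 = 1760; ((W₁W₂)(W₃W₄)): 3×10 by 10×16 → 3×16, cost 3·10·16 = 480; cumulative 2390; (((W₁W₂)(W₃W₄))W₅): 3×16 by 16×10 → 3×10, cost 3·16·10 = 480; cumulative 2870. Total 2870.
Order II = ((W₁((W₂W₃)W₄))W₅): (W₂W₃): 5×10 by 10×11 → 5×11, cost 5·10·11 = 550; ((W₂W₃)W₄): 5×11 by 11×16 → 5×16, cost 5·11·16 = 880; cumulative 1430; (W₁((W₂W₃)W₄)): 3×5 by 5×16 → 3×16, cost 3·5·16 = 240; cumulative 1670; ((W₁((W₂W₃)W₄))W₅): 3×16 by 16×10 → 3×10, cost 3·16·10 = 480; cumulative 2150. Total 2150.
Difference: |2870 − 2150| = 720.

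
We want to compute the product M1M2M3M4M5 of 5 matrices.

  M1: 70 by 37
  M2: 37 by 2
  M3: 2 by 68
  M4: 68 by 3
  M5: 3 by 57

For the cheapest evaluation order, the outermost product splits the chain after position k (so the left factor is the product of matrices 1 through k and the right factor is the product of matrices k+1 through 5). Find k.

Adjacent pairs: M1M2 = 70·37·2 = 5180; M2M3 = 37·2·68 = 5032; M3M4 = 2·68·3 = 408; M4M5 = 68·3·57 = 11628.
Length 3: M1..M3: k=1: 0+5032+70·37·68=181152; k=2: 5180+0+70·2·68=14700 → min 14700 | M2..M4: k=2: 0+408+37·2·3=630; k=3: 5032+0+37·68·3=12580 → min 630 | M3..M5: k=3: 0+11628+2·68·57=19380; k=4: 408+0+2·3·57=750 → min 750.
Length 4: M1..M4: k=1: 0+630+70·37·3=8400; k=2: 5180+408+70·2·3=6008; k=3: 14700+0+70·68·3=28980 → min 6008 | M2..M5: k=2: 0+750+37·2·57=4968; k=3: 5032+11628+37·68·57=160072; k=4: 630+0+37·3·57=6957 → min 4968.
Top-level splits: k=1: (M1..M1)·(M2..M5) → 0+4968+70·37·57 = 152598; k=2: (M1..M2)·(M3..M5) → 5180+750+70·2·57 = 13910; k=3: (M1..M3)·(M4..M5) → 14700+11628+70·68·57 = 297648; k=4: (M1..M4)·(M5..M5) → 6008+0+70·3·57 = 17978.
Best split is after M2, i.e. k = 2.

2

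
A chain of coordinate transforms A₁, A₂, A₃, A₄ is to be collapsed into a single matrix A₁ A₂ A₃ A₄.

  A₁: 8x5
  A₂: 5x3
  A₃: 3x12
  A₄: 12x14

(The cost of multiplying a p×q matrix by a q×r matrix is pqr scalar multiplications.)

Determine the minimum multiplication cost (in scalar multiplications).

960

Adjacent pairs: A₁A₂ = 8·5·3 = 120; A₂A₃ = 5·3·12 = 180; A₃A₄ = 3·12·14 = 504.
Length 3: A₁..A₃: k=1: 0+180+8·5·12=660; k=2: 120+0+8·3·12=408 → min 408 | A₂..A₄: k=2: 0+504+5·3·14=714; k=3: 180+0+5·12·14=1020 → min 714.
Length 4: A₁..A₄: k=1: 0+714+8·5·14=1274; k=2: 120+504+8·3·14=960; k=3: 408+0+8·12·14=1752 → min 960.
Optimal order: ((A₁ A₂) (A₃ A₄)) with cost 960.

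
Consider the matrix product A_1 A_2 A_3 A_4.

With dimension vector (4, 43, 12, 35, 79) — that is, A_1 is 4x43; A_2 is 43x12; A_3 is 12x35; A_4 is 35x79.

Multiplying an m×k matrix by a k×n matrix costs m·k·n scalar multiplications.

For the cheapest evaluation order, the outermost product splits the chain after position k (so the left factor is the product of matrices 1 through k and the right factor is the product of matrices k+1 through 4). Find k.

Adjacent pairs: A_1A_2 = 4·43·12 = 2064; A_2A_3 = 43·12·35 = 18060; A_3A_4 = 12·35·79 = 33180.
Length 3: A_1..A_3: k=1: 0+18060+4·43·35=24080; k=2: 2064+0+4·12·35=3744 → min 3744 | A_2..A_4: k=2: 0+33180+43·12·79=73944; k=3: 18060+0+43·35·79=136955 → min 73944.
Top-level splits: k=1: (A_1..A_1)·(A_2..A_4) → 0+73944+4·43·79 = 87532; k=2: (A_1..A_2)·(A_3..A_4) → 2064+33180+4·12·79 = 39036; k=3: (A_1..A_3)·(A_4..A_4) → 3744+0+4·35·79 = 14804.
Best split is after A_3, i.e. k = 3.

3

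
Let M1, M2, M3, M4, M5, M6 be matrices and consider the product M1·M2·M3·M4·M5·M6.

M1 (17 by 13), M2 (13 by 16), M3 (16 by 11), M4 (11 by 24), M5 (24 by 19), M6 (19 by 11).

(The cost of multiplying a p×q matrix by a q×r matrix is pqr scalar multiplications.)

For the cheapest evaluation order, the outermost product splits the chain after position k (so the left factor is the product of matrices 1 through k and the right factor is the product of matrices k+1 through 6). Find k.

Adjacent pairs: M1M2 = 17·13·16 = 3536; M2M3 = 13·16·11 = 2288; M3M4 = 16·11·24 = 4224; M4M5 = 11·24·19 = 5016; M5M6 = 24·19·11 = 5016.
Length 3: M1..M3: k=1: 0+2288+17·13·11=4719; k=2: 3536+0+17·16·11=6528 → min 4719 | M2..M4: k=2: 0+4224+13·16·24=9216; k=3: 2288+0+13·11·24=5720 → min 5720 | M3..M5: k=3: 0+5016+16·11·19=8360; k=4: 4224+0+16·24·19=11520 → min 8360 | M4..M6: k=4: 0+5016+11·24·11=7920; k=5: 5016+0+11·19·11=7315 → min 7315.
Length 4: M1..M4: k=1: 0+5720+17·13·24=11024; k=2: 3536+4224+17·16·24=14288; k=3: 4719+0+17·11·24=9207 → min 9207 | M2..M5: k=2: 0+8360+13·16·19=12312; k=3: 2288+5016+13·11·19=10021; k=4: 5720+0+13·24·19=11648 → min 10021 | M3..M6: k=3: 0+7315+16·11·11=9251; k=4: 4224+5016+16·24·11=13464; k=5: 8360+0+16·19·11=11704 → min 9251.
Length 5: M1..M5: k=1: 0+10021+17·13·19=14220; k=2: 3536+8360+17·16·19=17064; k=3: 4719+5016+17·11·19=13288; k=4: 9207+0+17·24·19=16959 → min 13288 | M2..M6: k=2: 0+9251+13·16·11=11539; k=3: 2288+7315+13·11·11=11176; k=4: 5720+5016+13·24·11=14168; k=5: 10021+0+13·19·11=12738 → min 11176.
Top-level splits: k=1: (M1..M1)·(M2..M6) → 0+11176+17·13·11 = 13607; k=2: (M1..M2)·(M3..M6) → 3536+9251+17·16·11 = 15779; k=3: (M1..M3)·(M4..M6) → 4719+7315+17·11·11 = 14091; k=4: (M1..M4)·(M5..M6) → 9207+5016+17·24·11 = 18711; k=5: (M1..M5)·(M6..M6) → 13288+0+17·19·11 = 16841.
Best split is after M1, i.e. k = 1.

1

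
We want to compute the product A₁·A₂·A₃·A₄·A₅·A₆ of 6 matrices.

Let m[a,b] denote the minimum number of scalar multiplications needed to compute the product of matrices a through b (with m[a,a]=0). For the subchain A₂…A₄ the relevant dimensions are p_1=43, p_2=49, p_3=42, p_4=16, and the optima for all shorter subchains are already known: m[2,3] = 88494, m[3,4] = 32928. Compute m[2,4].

66640

m[2,4] = min over k∈[2,3] of m[2,k]+m[k+1,4]+p_{1}·p_k·p_{4}.
k=2: 0 + 32928 + 43·49·16 = 66640; k=3: 88494 + 0 + 43·42·16 = 117390.
Minimum: 66640 at k=2.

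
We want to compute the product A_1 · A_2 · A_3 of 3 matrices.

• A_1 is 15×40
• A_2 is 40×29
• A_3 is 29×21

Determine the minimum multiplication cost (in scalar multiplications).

Order (A_1 · (A_2 · A_3)): (A_2 · A_3): 40×29 by 29×21 → 40×21, cost 40·29·21 = 24360; (A_1 · (A_2 · A_3)): 15×40 by 40×21 → 15×21, cost 15·40·21 = 12600; cumulative 36960. Total 36960.
Order ((A_1 · A_2) · A_3): (A_1 · A_2): 15×40 by 40×29 → 15×29, cost 15·40·29 = 17400; ((A_1 · A_2) · A_3): 15×29 by 29×21 → 15×21, cost 15·29·21 = 9135; cumulative 26535. Total 26535.
Minimum: 26535.

26535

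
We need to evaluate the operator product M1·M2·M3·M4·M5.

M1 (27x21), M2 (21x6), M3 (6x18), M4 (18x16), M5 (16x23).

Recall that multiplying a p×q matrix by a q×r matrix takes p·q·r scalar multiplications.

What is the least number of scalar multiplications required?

Adjacent pairs: M1M2 = 27·21·6 = 3402; M2M3 = 21·6·18 = 2268; M3M4 = 6·18·16 = 1728; M4M5 = 18·16·23 = 6624.
Length 3: M1..M3: k=1: 0+2268+27·21·18=12474; k=2: 3402+0+27·6·18=6318 → min 6318 | M2..M4: k=2: 0+1728+21·6·16=3744; k=3: 2268+0+21·18·16=8316 → min 3744 | M3..M5: k=3: 0+6624+6·18·23=9108; k=4: 1728+0+6·16·23=3936 → min 3936.
Length 4: M1..M4: k=1: 0+3744+27·21·16=12816; k=2: 3402+1728+27·6·16=7722; k=3: 6318+0+27·18·16=14094 → min 7722 | M2..M5: k=2: 0+3936+21·6·23=6834; k=3: 2268+6624+21·18·23=17586; k=4: 3744+0+21·16·23=11472 → min 6834.
Length 5: M1..M5: k=1: 0+6834+27·21·23=19875; k=2: 3402+3936+27·6·23=11064; k=3: 6318+6624+27·18·23=24120; k=4: 7722+0+27·16·23=17658 → min 11064.
Optimal order: ((M1·M2)·((M3·M4)·M5)) with cost 11064.

11064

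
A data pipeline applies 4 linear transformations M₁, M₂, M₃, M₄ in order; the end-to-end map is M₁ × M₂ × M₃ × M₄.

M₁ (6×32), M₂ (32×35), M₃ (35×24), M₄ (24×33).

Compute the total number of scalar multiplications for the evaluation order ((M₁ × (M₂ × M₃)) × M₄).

(M₂ × M₃): 32×35 by 35×24 → 32×24, cost 32·35·24 = 26880
(M₁ × (M₂ × M₃)): 6×32 by 32×24 → 6×24, cost 6·32·24 = 4608; cumulative 31488
((M₁ × (M₂ × M₃)) × M₄): 6×24 by 24×33 → 6×33, cost 6·24·33 = 4752; cumulative 36240
Total: 36240 scalar multiplications.

36240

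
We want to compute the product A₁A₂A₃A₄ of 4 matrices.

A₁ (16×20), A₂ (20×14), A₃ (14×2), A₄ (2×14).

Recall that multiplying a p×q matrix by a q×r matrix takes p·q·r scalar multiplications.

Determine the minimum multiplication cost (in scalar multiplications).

Adjacent pairs: A₁A₂ = 16·20·14 = 4480; A₂A₃ = 20·14·2 = 560; A₃A₄ = 14·2·14 = 392.
Length 3: A₁..A₃: k=1: 0+560+16·20·2=1200; k=2: 4480+0+16·14·2=4928 → min 1200 | A₂..A₄: k=2: 0+392+20·14·14=4312; k=3: 560+0+20·2·14=1120 → min 1120.
Length 4: A₁..A₄: k=1: 0+1120+16·20·14=5600; k=2: 4480+392+16·14·14=8008; k=3: 1200+0+16·2·14=1648 → min 1648.
Optimal order: ((A₁(A₂A₃))A₄) with cost 1648.

1648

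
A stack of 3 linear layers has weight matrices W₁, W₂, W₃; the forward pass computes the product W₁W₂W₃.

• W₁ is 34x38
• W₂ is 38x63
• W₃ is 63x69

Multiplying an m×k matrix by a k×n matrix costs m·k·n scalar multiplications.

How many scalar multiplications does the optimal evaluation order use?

229194

Order (W₁(W₂W₃)): (W₂W₃): 38×63 by 63×69 → 38×69, cost 38·63·69 = 165186; (W₁(W₂W₃)): 34×38 by 38×69 → 34×69, cost 34·38·69 = 89148; cumulative 254334. Total 254334.
Order ((W₁W₂)W₃): (W₁W₂): 34×38 by 38×63 → 34×63, cost 34·38·63 = 81396; ((W₁W₂)W₃): 34×63 by 63×69 → 34×69, cost 34·63·69 = 147798; cumulative 229194. Total 229194.
Minimum: 229194.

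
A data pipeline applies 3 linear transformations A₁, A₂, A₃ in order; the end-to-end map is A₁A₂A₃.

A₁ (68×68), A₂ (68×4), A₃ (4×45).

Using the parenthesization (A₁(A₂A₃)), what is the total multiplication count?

(A₂A₃): 68×4 by 4×45 → 68×45, cost 68·4·45 = 12240
(A₁(A₂A₃)): 68×68 by 68×45 → 68×45, cost 68·68·45 = 208080; cumulative 220320
Total: 220320 scalar multiplications.

220320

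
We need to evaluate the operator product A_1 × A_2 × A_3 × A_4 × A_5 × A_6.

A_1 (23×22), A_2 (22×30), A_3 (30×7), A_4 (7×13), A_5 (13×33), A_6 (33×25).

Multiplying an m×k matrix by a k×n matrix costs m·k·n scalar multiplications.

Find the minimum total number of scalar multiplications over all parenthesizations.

Adjacent pairs: A_1A_2 = 23·22·30 = 15180; A_2A_3 = 22·30·7 = 4620; A_3A_4 = 30·7·13 = 2730; A_4A_5 = 7·13·33 = 3003; A_5A_6 = 13·33·25 = 10725.
Length 3: A_1..A_3: k=1: 0+4620+23·22·7=8162; k=2: 15180+0+23·30·7=20010 → min 8162 | A_2..A_4: k=2: 0+2730+22·30·13=11310; k=3: 4620+0+22·7·13=6622 → min 6622 | A_3..A_5: k=3: 0+3003+30·7·33=9933; k=4: 2730+0+30·13·33=15600 → min 9933 | A_4..A_6: k=4: 0+10725+7·13·25=13000; k=5: 3003+0+7·33·25=8778 → min 8778.
Length 4: A_1..A_4: k=1: 0+6622+23·22·13=13200; k=2: 15180+2730+23·30·13=26880; k=3: 8162+0+23·7·13=10255 → min 10255 | A_2..A_5: k=2: 0+9933+22·30·33=31713; k=3: 4620+3003+22·7·33=12705; k=4: 6622+0+22·13·33=16060 → min 12705 | A_3..A_6: k=3: 0+8778+30·7·25=14028; k=4: 2730+10725+30·13·25=23205; k=5: 9933+0+30·33·25=34683 → min 14028.
Length 5: A_1..A_5: k=1: 0+12705+23·22·33=29403; k=2: 15180+9933+23·30·33=47883; k=3: 8162+3003+23·7·33=16478; k=4: 10255+0+23·13·33=20122 → min 16478 | A_2..A_6: k=2: 0+14028+22·30·25=30528; k=3: 4620+8778+22·7·25=17248; k=4: 6622+10725+22·13·25=24497; k=5: 12705+0+22·33·25=30855 → min 17248.
Length 6: A_1..A_6: k=1: 0+17248+23·22·25=29898; k=2: 15180+14028+23·30·25=46458; k=3: 8162+8778+23·7·25=20965; k=4: 10255+10725+23·13·25=28455; k=5: 16478+0+23·33·25=35453 → min 20965.
Optimal order: ((A_1 × (A_2 × A_3)) × ((A_4 × A_5) × A_6)) with cost 20965.

20965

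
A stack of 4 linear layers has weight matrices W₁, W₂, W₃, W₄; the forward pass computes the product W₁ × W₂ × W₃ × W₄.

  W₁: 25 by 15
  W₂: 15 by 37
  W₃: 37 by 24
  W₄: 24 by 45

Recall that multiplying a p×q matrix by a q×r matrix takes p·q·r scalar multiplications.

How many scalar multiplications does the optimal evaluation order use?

46395

Adjacent pairs: W₁W₂ = 25·15·37 = 13875; W₂W₃ = 15·37·24 = 13320; W₃W₄ = 37·24·45 = 39960.
Length 3: W₁..W₃: k=1: 0+13320+25·15·24=22320; k=2: 13875+0+25·37·24=36075 → min 22320 | W₂..W₄: k=2: 0+39960+15·37·45=64935; k=3: 13320+0+15·24·45=29520 → min 29520.
Length 4: W₁..W₄: k=1: 0+29520+25·15·45=46395; k=2: 13875+39960+25·37·45=95460; k=3: 22320+0+25·24·45=49320 → min 46395.
Optimal order: (W₁ × ((W₂ × W₃) × W₄)) with cost 46395.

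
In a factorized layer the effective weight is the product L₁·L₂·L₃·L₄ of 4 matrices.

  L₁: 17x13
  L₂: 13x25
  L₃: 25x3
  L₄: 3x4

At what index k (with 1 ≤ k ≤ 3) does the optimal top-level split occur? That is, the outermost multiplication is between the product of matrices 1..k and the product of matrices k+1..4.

Adjacent pairs: L₁L₂ = 17·13·25 = 5525; L₂L₃ = 13·25·3 = 975; L₃L₄ = 25·3·4 = 300.
Length 3: L₁..L₃: k=1: 0+975+17·13·3=1638; k=2: 5525+0+17·25·3=6800 → min 1638 | L₂..L₄: k=2: 0+300+13·25·4=1600; k=3: 975+0+13·3·4=1131 → min 1131.
Top-level splits: k=1: (L₁..L₁)·(L₂..L₄) → 0+1131+17·13·4 = 2015; k=2: (L₁..L₂)·(L₃..L₄) → 5525+300+17·25·4 = 7525; k=3: (L₁..L₃)·(L₄..L₄) → 1638+0+17·3·4 = 1842.
Best split is after L₃, i.e. k = 3.

3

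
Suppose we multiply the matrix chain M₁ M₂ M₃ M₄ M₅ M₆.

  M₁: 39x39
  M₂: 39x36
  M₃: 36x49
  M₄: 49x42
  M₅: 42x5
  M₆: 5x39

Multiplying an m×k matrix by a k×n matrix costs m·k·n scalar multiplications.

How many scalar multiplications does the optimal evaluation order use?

Adjacent pairs: M₁M₂ = 39·39·36 = 54756; M₂M₃ = 39·36·49 = 68796; M₃M₄ = 36·49·42 = 74088; M₄M₅ = 49·42·5 = 10290; M₅M₆ = 42·5·39 = 8190.
Length 3: M₁..M₃: k=1: 0+68796+39·39·49=143325; k=2: 54756+0+39·36·49=123552 → min 123552 | M₂..M₄: k=2: 0+74088+39·36·42=133056; k=3: 68796+0+39·49·42=149058 → min 133056 | M₃..M₅: k=3: 0+10290+36·49·5=19110; k=4: 74088+0+36·42·5=81648 → min 19110 | M₄..M₆: k=4: 0+8190+49·42·39=88452; k=5: 10290+0+49·5·39=19845 → min 19845.
Length 4: M₁..M₄: k=1: 0+133056+39·39·42=196938; k=2: 54756+74088+39·36·42=187812; k=3: 123552+0+39·49·42=203814 → min 187812 | M₂..M₅: k=2: 0+19110+39·36·5=26130; k=3: 68796+10290+39·49·5=88641; k=4: 133056+0+39·42·5=141246 → min 26130 | M₃..M₆: k=3: 0+19845+36·49·39=88641; k=4: 74088+8190+36·42·39=141246; k=5: 19110+0+36·5·39=26130 → min 26130.
Length 5: M₁..M₅: k=1: 0+26130+39·39·5=33735; k=2: 54756+19110+39·36·5=80886; k=3: 123552+10290+39·49·5=143397; k=4: 187812+0+39·42·5=196002 → min 33735 | M₂..M₆: k=2: 0+26130+39·36·39=80886; k=3: 68796+19845+39·49·39=163170; k=4: 133056+8190+39·42·39=205128; k=5: 26130+0+39·5·39=33735 → min 33735.
Length 6: M₁..M₆: k=1: 0+33735+39·39·39=93054; k=2: 54756+26130+39·36·39=135642; k=3: 123552+19845+39·49·39=217926; k=4: 187812+8190+39·42·39=259884; k=5: 33735+0+39·5·39=41340 → min 41340.
Optimal order: ((M₁ (M₂ (M₃ (M₄ M₅)))) M₆) with cost 41340.

41340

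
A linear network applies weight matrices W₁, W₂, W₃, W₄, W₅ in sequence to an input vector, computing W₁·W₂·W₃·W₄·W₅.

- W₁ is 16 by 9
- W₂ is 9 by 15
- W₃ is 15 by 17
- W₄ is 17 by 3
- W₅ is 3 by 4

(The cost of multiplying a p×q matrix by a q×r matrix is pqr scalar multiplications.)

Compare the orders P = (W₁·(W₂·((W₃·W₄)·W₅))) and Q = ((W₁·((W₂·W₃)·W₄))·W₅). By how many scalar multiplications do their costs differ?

Order P = (W₁·(W₂·((W₃·W₄)·W₅))): (W₃·W₄): 15×17 by 17×3 → 15×3, cost 15·17·3 = 765; ((W₃·W₄)·W₅): 15×3 by 3×4 → 15×4, cost 15·3·4 = 180; cumulative 945; (W₂·((W₃·W₄)·W₅)): 9×15 by 15×4 → 9×4, cost 9·15·4 = 540; cumulative 1485; (W₁·(W₂·((W₃·W₄)·W₅))): 16×9 by 9×4 → 16×4, cost 16·9·4 = 576; cumulative 2061. Total 2061.
Order Q = ((W₁·((W₂·W₃)·W₄))·W₅): (W₂·W₃): 9×15 by 15×17 → 9×17, cost 9·15·17 = 2295; ((W₂·W₃)·W₄): 9×17 by 17×3 → 9×3, cost 9·17·3 = 459; cumulative 2754; (W₁·((W₂·W₃)·W₄)): 16×9 by 9×3 → 16×3, cost 16·9·3 = 432; cumulative 3186; ((W₁·((W₂·W₃)·W₄))·W₅): 16×3 by 3×4 → 16×4, cost 16·3·4 = 192; cumulative 3378. Total 3378.
Difference: |2061 − 3378| = 1317.

1317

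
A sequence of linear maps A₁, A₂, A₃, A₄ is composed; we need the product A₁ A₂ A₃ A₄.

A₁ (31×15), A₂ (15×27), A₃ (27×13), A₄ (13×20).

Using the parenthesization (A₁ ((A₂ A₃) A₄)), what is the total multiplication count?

(A₂ A₃): 15×27 by 27×13 → 15×13, cost 15·27·13 = 5265
((A₂ A₃) A₄): 15×13 by 13×20 → 15×20, cost 15·13·20 = 3900; cumulative 9165
(A₁ ((A₂ A₃) A₄)): 31×15 by 15×20 → 31×20, cost 31·15·20 = 9300; cumulative 18465
Total: 18465 scalar multiplications.

18465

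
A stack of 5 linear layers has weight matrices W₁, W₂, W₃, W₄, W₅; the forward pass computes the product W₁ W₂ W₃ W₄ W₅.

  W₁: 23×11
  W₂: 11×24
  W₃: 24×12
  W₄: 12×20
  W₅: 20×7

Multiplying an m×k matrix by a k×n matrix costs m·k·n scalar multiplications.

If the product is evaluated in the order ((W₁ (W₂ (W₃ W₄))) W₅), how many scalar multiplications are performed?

19320

(W₃ W₄): 24×12 by 12×20 → 24×20, cost 24·12·20 = 5760
(W₂ (W₃ W₄)): 11×24 by 24×20 → 11×20, cost 11·24·20 = 5280; cumulative 11040
(W₁ (W₂ (W₃ W₄))): 23×11 by 11×20 → 23×20, cost 23·11·20 = 5060; cumulative 16100
((W₁ (W₂ (W₃ W₄))) W₅): 23×20 by 20×7 → 23×7, cost 23·20·7 = 3220; cumulative 19320
Total: 19320 scalar multiplications.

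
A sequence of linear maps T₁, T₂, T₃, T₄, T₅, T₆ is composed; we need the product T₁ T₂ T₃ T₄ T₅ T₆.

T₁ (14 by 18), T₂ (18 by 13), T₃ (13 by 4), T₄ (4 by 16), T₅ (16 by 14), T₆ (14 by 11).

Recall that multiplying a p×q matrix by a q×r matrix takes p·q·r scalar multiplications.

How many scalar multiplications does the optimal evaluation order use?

4072

Adjacent pairs: T₁T₂ = 14·18·13 = 3276; T₂T₃ = 18·13·4 = 936; T₃T₄ = 13·4·16 = 832; T₄T₅ = 4·16·14 = 896; T₅T₆ = 16·14·11 = 2464.
Length 3: T₁..T₃: k=1: 0+936+14·18·4=1944; k=2: 3276+0+14·13·4=4004 → min 1944 | T₂..T₄: k=2: 0+832+18·13·16=4576; k=3: 936+0+18·4·16=2088 → min 2088 | T₃..T₅: k=3: 0+896+13·4·14=1624; k=4: 832+0+13·16·14=3744 → min 1624 | T₄..T₆: k=4: 0+2464+4·16·11=3168; k=5: 896+0+4·14·11=1512 → min 1512.
Length 4: T₁..T₄: k=1: 0+2088+14·18·16=6120; k=2: 3276+832+14·13·16=7020; k=3: 1944+0+14·4·16=2840 → min 2840 | T₂..T₅: k=2: 0+1624+18·13·14=4900; k=3: 936+896+18·4·14=2840; k=4: 2088+0+18·16·14=6120 → min 2840 | T₃..T₆: k=3: 0+1512+13·4·11=2084; k=4: 832+2464+13·16·11=5584; k=5: 1624+0+13·14·11=3626 → min 2084.
Length 5: T₁..T₅: k=1: 0+2840+14·18·14=6368; k=2: 3276+1624+14·13·14=7448; k=3: 1944+896+14·4·14=3624; k=4: 2840+0+14·16·14=5976 → min 3624 | T₂..T₆: k=2: 0+2084+18·13·11=4658; k=3: 936+1512+18·4·11=3240; k=4: 2088+2464+18·16·11=7720; k=5: 2840+0+18·14·11=5612 → min 3240.
Length 6: T₁..T₆: k=1: 0+3240+14·18·11=6012; k=2: 3276+2084+14·13·11=7362; k=3: 1944+1512+14·4·11=4072; k=4: 2840+2464+14·16·11=7768; k=5: 3624+0+14·14·11=5780 → min 4072.
Optimal order: ((T₁ (T₂ T₃)) ((T₄ T₅) T₆)) with cost 4072.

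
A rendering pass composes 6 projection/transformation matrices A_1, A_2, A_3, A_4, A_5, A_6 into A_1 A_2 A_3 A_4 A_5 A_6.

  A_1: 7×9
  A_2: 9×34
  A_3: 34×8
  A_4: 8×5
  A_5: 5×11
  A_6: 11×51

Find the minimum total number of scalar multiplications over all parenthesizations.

Adjacent pairs: A_1A_2 = 7·9·34 = 2142; A_2A_3 = 9·34·8 = 2448; A_3A_4 = 34·8·5 = 1360; A_4A_5 = 8·5·11 = 440; A_5A_6 = 5·11·51 = 2805.
Length 3: A_1..A_3: k=1: 0+2448+7·9·8=2952; k=2: 2142+0+7·34·8=4046 → min 2952 | A_2..A_4: k=2: 0+1360+9·34·5=2890; k=3: 2448+0+9·8·5=2808 → min 2808 | A_3..A_5: k=3: 0+440+34·8·11=3432; k=4: 1360+0+34·5·11=3230 → min 3230 | A_4..A_6: k=4: 0+2805+8·5·51=4845; k=5: 440+0+8·11·51=4928 → min 4845.
Length 4: A_1..A_4: k=1: 0+2808+7·9·5=3123; k=2: 2142+1360+7·34·5=4692; k=3: 2952+0+7·8·5=3232 → min 3123 | A_2..A_5: k=2: 0+3230+9·34·11=6596; k=3: 2448+440+9·8·11=3680; k=4: 2808+0+9·5·11=3303 → min 3303 | A_3..A_6: k=3: 0+4845+34·8·51=18717; k=4: 1360+2805+34·5·51=12835; k=5: 3230+0+34·11·51=22304 → min 12835.
Length 5: A_1..A_5: k=1: 0+3303+7·9·11=3996; k=2: 2142+3230+7·34·11=7990; k=3: 2952+440+7·8·11=4008; k=4: 3123+0+7·5·11=3508 → min 3508 | A_2..A_6: k=2: 0+12835+9·34·51=28441; k=3: 2448+4845+9·8·51=10965; k=4: 2808+2805+9·5·51=7908; k=5: 3303+0+9·11·51=8352 → min 7908.
Length 6: A_1..A_6: k=1: 0+7908+7·9·51=11121; k=2: 2142+12835+7·34·51=27115; k=3: 2952+4845+7·8·51=10653; k=4: 3123+2805+7·5·51=7713; k=5: 3508+0+7·11·51=7435 → min 7435.
Optimal order: (((A_1 ((A_2 A_3) A_4)) A_5) A_6) with cost 7435.

7435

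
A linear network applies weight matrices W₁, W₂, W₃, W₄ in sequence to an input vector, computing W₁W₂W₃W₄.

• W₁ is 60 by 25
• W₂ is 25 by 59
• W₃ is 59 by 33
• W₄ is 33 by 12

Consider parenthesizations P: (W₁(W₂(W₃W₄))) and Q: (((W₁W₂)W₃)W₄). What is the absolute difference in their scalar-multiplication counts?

170016

Order P = (W₁(W₂(W₃W₄))): (W₃W₄): 59×33 by 33×12 → 59×12, cost 59·33·12 = 23364; (W₂(W₃W₄)): 25×59 by 59×12 → 25×12, cost 25·59·12 = 17700; cumulative 41064; (W₁(W₂(W₃W₄))): 60×25 by 25×12 → 60×12, cost 60·25·12 = 18000; cumulative 59064. Total 59064.
Order Q = (((W₁W₂)W₃)W₄): (W₁W₂): 60×25 by 25×59 → 60×59, cost 60·25·59 = 88500; ((W₁W₂)W₃): 60×59 by 59×33 → 60×33, cost 60·59·33 = 116820; cumulative 205320; (((W₁W₂)W₃)W₄): 60×33 by 33×12 → 60×12, cost 60·33·12 = 23760; cumulative 229080. Total 229080.
Difference: |59064 − 229080| = 170016.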